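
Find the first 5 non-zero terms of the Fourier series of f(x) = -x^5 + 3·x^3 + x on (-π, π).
(-274 - 2·π^4 + 46·π^2)·sin(x) + (-8·π^2 + 11 + π^4)·sin(2·x) + (-2·π^4/3 - 134/81 + 94·π^2/27)·sin(3·x) + (-17·π^2/8 + 19/64 + π^4/2)·sin(4·x) + (-2·π^4/5 + 22/625 + 38·π^2/25)·sin(5·x)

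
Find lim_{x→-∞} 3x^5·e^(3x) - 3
The product is a 0·∞ indeterminate form at x → -∞.
Rewrite the product as 3x^5 / e^(-3x) (an ∞/∞ form) and apply L'Hôpital, or use the standard hierarchy e^(3|x|) ≫ |x^5| as x → -∞.
The indeterminate product → 0, so the limit = -3.

Final answer: -3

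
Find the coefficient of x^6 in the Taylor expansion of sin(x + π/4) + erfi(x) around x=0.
Expand to order 6: sin(x + π/4) + erfi(x) = -√(2)·x^6/1440 + x^5·(√(2)/240 + 1/(5·√(π))) + √(2)·x^4/48 + x^3·(-√(2)/12 + 2/(3·√(π))) - √(2)·x^2/4 + x·(√(2)/2 + 2/√(π)) + √(2)/2 + O(x^7).
The coefficient of x^6 is -√(2)/1440.

Final answer: -√(2)/1440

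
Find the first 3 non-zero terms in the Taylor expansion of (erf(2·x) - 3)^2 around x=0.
16·x^2/π - 24·x/√(π) + 9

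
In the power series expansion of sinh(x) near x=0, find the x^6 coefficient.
Expand to order 6: sinh(x) = x^5/120 + x^3/6 + x + O(x^7).
The coefficient of x^6 is 0.

Final answer: 0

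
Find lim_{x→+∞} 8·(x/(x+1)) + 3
Evaluate the dominant behaviour as x → +∞; each term tends to a finite value or vanishes.
Limit = 11.

Final answer: 11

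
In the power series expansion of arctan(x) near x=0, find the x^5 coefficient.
Expand to order 5: arctan(x) = x^5/5 - x^3/3 + x + O(x^6).
The coefficient of x^5 is 1/5.

Final answer: 1/5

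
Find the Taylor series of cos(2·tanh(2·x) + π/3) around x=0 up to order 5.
-448·√(3)·x^5/15 + 16·x^4 + 8·√(3)·x^3 - 4·x^2 - 2·√(3)·x + 1/2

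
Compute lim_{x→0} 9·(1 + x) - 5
Direct substitution at x = 0 gives 4.

Final answer: 4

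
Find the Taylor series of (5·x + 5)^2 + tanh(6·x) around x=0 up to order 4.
-72·x^3 + 25·x^2 + 56·x + 25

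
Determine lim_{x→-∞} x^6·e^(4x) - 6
The product is a 0·∞ indeterminate form at x → -∞.
Rewrite the product as x^6 / e^(-4x) (an ∞/∞ form) and apply L'Hôpital, or use the standard hierarchy e^(4|x|) ≫ |x^6| as x → -∞.
The indeterminate product → 0, so the limit = -6.

Final answer: -6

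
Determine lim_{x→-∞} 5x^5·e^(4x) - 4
The product is a 0·∞ indeterminate form at x → -∞.
Rewrite the product as 5x^5 / e^(-4x) (an ∞/∞ form) and apply L'Hôpital, or use the standard hierarchy e^(4|x|) ≫ |x^5| as x → -∞.
The indeterminate product → 0, so the limit = -4.

Final answer: -4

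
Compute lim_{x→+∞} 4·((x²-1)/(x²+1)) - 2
Evaluate the dominant behaviour as x → +∞; each term tends to a finite value or vanishes.
Limit = 2.

Final answer: 2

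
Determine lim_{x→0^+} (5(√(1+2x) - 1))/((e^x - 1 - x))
Both numerator and denominator → 0 as x → 0^+; this is a 0/0 indeterminate form.
Expand each to leading order near x = 0: numerator ~ 5·x, denominator ~ x^2/2.
The limit of the ratio is ∞.

Final answer: ∞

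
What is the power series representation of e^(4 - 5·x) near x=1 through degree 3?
e^(-1) - 5·e^(-1)·(x - 1) + 25·e^(-1)·(x - 1)^2/2 - 125·e^(-1)·(x - 1)^3/6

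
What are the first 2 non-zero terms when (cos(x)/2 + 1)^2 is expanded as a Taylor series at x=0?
9/4 - 3·x^2/4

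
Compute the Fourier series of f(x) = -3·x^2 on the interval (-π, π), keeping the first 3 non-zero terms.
12·cos(x) - 3·cos(2·x) - π^2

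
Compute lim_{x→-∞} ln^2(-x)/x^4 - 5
The quotient is an ∞/∞ indeterminate form as x → -∞.
Compare growth rates of the dominant terms (exponentials ≫ polynomials ≫ logarithms), or apply L'Hôpital's rule; the quotient → 0.
Adding the constant: 0 - 5 = -5. Limit = -5.

Final answer: -5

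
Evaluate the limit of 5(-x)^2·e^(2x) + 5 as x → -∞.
The product is a 0·∞ indeterminate form at x → -∞.
Rewrite the product as 5(-x)^2 / e^(-2x) (an ∞/∞ form) and apply L'Hôpital, or use the standard hierarchy e^(2|x|) ≫ |(-x)^2| as x → -∞.
The indeterminate product → 0, so the limit = 5.

Final answer: 5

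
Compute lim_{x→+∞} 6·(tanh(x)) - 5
Evaluate the dominant behaviour as x → +∞; each term tends to a finite value or vanishes.
Limit = 1.

Final answer: 1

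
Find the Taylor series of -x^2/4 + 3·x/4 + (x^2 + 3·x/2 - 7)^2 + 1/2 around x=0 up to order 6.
x^4 + 3·x^3 - 12·x^2 - 81·x/4 + 99/2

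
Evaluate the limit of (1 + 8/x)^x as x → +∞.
As x → +∞: this is the defining limit (1 + 8/x)^x → e^8.
Limit = e^(8).

Final answer: e^(8)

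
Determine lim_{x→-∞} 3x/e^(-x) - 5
The quotient is an ∞/∞ indeterminate form as x → -∞.
Compare growth rates of the dominant terms (exponentials ≫ polynomials ≫ logarithms), or apply L'Hôpital's rule; the quotient → 0.
Adding the constant: 0 - 5 = -5. Limit = -5.

Final answer: -5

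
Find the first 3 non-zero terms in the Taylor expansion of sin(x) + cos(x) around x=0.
-x^2/2 + x + 1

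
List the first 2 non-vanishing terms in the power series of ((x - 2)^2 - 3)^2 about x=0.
1 - 8·x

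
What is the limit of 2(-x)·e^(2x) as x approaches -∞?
This is a 0·∞ indeterminate form at x → -∞.
Rewrite the product as 2(-x) / e^(-2x) (an ∞/∞ form) and apply L'Hôpital, or use the standard hierarchy e^(2|x|) ≫ |(-x)| as x → -∞.
The indeterminate product → 0, so the limit = 0.

Final answer: 0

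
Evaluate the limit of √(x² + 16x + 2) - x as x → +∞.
This is an ∞ − ∞ indeterminate form.
Multiply and divide by the conjugate √(x²+16x + 2) + x; the x² terms cancel, leaving (16x + 2)/(√(x²+16x + 2)+x) → 16/2 = 8.
Limit = 8.

Final answer: 8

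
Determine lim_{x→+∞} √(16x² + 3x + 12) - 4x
As x → +∞: multiply by the conjugate to get (3x+12)/(√(16x²+3x+12)+4x); the denominator ~ 8x, so the limit is 3/8.
Limit = 3/8.

Final answer: 3/8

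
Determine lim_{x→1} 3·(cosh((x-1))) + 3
Direct substitution at x = 1 gives 6.

Final answer: 6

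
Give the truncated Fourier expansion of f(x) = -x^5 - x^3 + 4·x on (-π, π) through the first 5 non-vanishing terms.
(-220 - 2·π^4 + 38·π^2)·sin(x) + (-4·π^2 + 2 + π^4)·sin(2·x) + (-2·π^4/3 + 172/81 + 22·π^2/27)·sin(3·x) + (-125/64 - π^2/8 + π^4/2)·sin(4·x) + (-2·π^4/5 - 2·π^2/25 + 1012/625)·sin(5·x)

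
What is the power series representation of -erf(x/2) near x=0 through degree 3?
x^3/(12·√(π)) - x/√(π)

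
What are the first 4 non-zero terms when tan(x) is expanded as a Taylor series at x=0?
17·x^7/315 + 2·x^5/15 + x^3/3 + x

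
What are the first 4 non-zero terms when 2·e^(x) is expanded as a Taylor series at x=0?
x^3/3 + x^2 + 2·x + 2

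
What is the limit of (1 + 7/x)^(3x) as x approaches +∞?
As x → +∞: write (1 + 7/x)^(3x) = ((1 + 7/x)^x)^3 → (e^7)^3 = e^21.
Limit = e^(21).

Final answer: e^(21)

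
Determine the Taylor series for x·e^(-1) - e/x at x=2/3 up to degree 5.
(4 - 9·e^(2))·e^(-1)/6 + (4 + 9·e^(2))·e^(-1)·(x - 2/3)/4 - 27·e·(x - 2/3)^2/8 + 81·e·(x - 2/3)^3/16 - 243·e·(x - 2/3)^4/32 + 729·e·(x - 2/3)^5/64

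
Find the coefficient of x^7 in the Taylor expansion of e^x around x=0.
Expand to order 7: e^x = x^7/5040 + x^6/720 + x^5/120 + x^4/24 + x^3/6 + x^2/2 + x + 1 + O(x^8).
The coefficient of x^7 is 1/5040.

Final answer: 1/5040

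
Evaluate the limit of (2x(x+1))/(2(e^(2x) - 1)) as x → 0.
Both numerator and denominator → 0 as x → 0; this is a 0/0 indeterminate form.
Expand each to leading order near x = 0: numerator ~ 2·x, denominator ~ 4·x.
The limit of the ratio is 1/2.

Final answer: 1/2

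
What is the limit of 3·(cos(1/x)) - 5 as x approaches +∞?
Evaluate the dominant behaviour as x → +∞; each term tends to a finite value or vanishes.
Limit = -2.

Final answer: -2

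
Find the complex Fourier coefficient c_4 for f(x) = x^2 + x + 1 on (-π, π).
Compute the real Fourier coefficients first: a_4 = 1/4, b_4 = -1/2.
Then c_4 = (a_4 − i·b_4)/2 = 1/8 + i/4.

Final answer: 1/8 + i/4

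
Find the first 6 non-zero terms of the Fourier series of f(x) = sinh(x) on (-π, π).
sin(x)·sinh(π)/π - 4·sin(2·x)·sinh(π)/(5·π) + 3·sin(3·x)·sinh(π)/(5·π) - 8·sin(4·x)·sinh(π)/(17·π) + 5·sin(5·x)·sinh(π)/(13·π) - 12·sin(6·x)·sinh(π)/(37·π)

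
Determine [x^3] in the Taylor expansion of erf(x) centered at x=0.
Expand to order 3: erf(x) = -2·x^3/(3·√(π)) + 2·x/√(π) + O(x^4).
The coefficient of x^3 is -2/(3·√(π)).

Final answer: -2/(3·√(π))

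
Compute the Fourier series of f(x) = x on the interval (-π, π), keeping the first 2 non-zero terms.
2·sin(x) - sin(2·x)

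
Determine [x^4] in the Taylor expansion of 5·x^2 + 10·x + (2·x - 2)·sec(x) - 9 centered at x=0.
Expand to order 4: 5·x^2 + 10·x + (2·x - 2)·sec(x) - 9 = -5·x^4/12 + x^3 + 4·x^2 + 12·x - 11 + O(x^5).
The coefficient of x^4 is -5/12.

Final answer: -5/12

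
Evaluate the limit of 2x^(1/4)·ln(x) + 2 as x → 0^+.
The product is a 0·∞ indeterminate form at x → 0⁺.
Rewrite the product as 2·ln(x) / x^(-1/4) and apply L'Hôpital, or use the standard hierarchy x^(-1/4) ≫ |ln x| as x → 0⁺.
The indeterminate product → 0, so the limit = 2.

Final answer: 2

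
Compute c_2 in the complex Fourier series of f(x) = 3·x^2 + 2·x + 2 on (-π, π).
Compute the real Fourier coefficients first: a_2 = 3, b_2 = -2.
Then c_2 = (a_2 − i·b_2)/2 = 3/2 + i.

Final answer: 3/2 + i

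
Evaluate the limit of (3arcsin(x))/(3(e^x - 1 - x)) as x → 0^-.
Both numerator and denominator → 0 as x → 0^-; this is a 0/0 indeterminate form.
Expand each to leading order near x = 0: numerator ~ 3·x, denominator ~ 3·x^2/2.
The limit of the ratio is -∞.

Final answer: -∞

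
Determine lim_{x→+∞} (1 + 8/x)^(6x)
As x → +∞: write (1 + 8/x)^(6x) = ((1 + 8/x)^x)^6 → (e^8)^6 = e^48.
Limit = e^(48).

Final answer: e^(48)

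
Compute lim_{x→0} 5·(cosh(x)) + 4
Direct substitution at x = 0 gives 9.

Final answer: 9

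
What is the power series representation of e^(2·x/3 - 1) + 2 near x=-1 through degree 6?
(1 + 2·e^(5/3))·e^(-5/3) + 2·e^(-5/3)·(x + 1)/3 + 2·e^(-5/3)·(x + 1)^2/9 + 4·e^(-5/3)·(x + 1)^3/81 + 2·e^(-5/3)·(x + 1)^4/243 + 4·e^(-5/3)·(x + 1)^5/3645 + 4·e^(-5/3)·(x + 1)^6/32805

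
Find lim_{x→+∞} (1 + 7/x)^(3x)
As x → +∞: write (1 + 7/x)^(3x) = ((1 + 7/x)^x)^3 → (e^7)^3 = e^21.
Limit = e^(21).

Final answer: e^(21)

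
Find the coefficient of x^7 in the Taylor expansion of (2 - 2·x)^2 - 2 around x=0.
Expand to order 7: (2 - 2·x)^2 - 2 = 4·x^2 - 8·x + 2 + O(x^8).
The coefficient of x^7 is 0.

Final answer: 0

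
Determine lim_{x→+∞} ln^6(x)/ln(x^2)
This is an ∞/∞ indeterminate form as x → +∞.
Write ln(x^2) = 2·ln(x), reducing the quotient to ln^5(x)/2 → ∞.
Limit = ∞.

Final answer: ∞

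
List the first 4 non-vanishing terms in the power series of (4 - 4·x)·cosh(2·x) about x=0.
-8·x^3 + 8·x^2 - 4·x + 4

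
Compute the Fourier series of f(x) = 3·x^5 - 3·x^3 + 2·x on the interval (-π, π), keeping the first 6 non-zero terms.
(-126·π^2 + 6·π^4 + 760)·sin(x) + (-3·π^4 - 29 + 18·π^2)·sin(2·x) + (-58·π^2/9 + 152/27 + 2·π^4)·sin(3·x) + (-3·π^4/2 - 145/64 + 27·π^2/8)·sin(4·x) + (-54·π^2/25 + 824/625 + 6·π^4/5)·sin(5·x) + (-π^4 - 25/27 + 14·π^2/9)·sin(6·x)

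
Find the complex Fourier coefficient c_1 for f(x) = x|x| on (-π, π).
Compute the real Fourier coefficients first: a_1 = 0, b_1 = (-8 + 2·π^2)/π.
Then c_1 = (a_1 − i·b_1)/2 = -i·π + 4·i/π.

Final answer: -i·π + 4·i/π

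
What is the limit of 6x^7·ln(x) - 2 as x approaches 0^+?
The product is a 0·∞ indeterminate form at x → 0⁺.
Rewrite the product as 6·ln(x) / x^(-7) and apply L'Hôpital, or use the standard hierarchy x^(-7) ≫ |ln x| as x → 0⁺.
The indeterminate product → 0, so the limit = -2.

Final answer: -2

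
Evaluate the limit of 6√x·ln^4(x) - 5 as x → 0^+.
The product is a 0·∞ indeterminate form at x → 0⁺.
Rewrite the product as 6·ln^4(x) / x^(-1/2) and apply L'Hôpital, or use the standard hierarchy x^(-1/2) ≫ |ln x|^4 as x → 0⁺.
The indeterminate product → 0, so the limit = -5.

Final answer: -5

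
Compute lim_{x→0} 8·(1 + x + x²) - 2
Direct substitution at x = 0 gives 6.

Final answer: 6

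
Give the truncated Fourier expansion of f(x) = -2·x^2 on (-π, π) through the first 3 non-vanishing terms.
8·cos(x) - 2·cos(2·x) - 2·π^2/3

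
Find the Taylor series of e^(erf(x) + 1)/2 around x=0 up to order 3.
x^3·(-e/(3·√(π)) + 2·e/(3·π^(3/2))) + e·x^2/π + e·x/√(π) + e/2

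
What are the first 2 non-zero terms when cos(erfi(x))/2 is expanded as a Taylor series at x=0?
-x^2/π + 1/2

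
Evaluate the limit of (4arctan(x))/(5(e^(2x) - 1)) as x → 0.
Both numerator and denominator → 0 as x → 0; this is a 0/0 indeterminate form.
Expand each to leading order near x = 0: numerator ~ 4·x, denominator ~ 10·x.
The limit of the ratio is 2/5.

Final answer: 2/5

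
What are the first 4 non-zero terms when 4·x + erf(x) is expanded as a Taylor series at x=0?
-x^7/(21·√(π)) + x^5/(5·√(π)) - 2·x^3/(3·√(π)) + x·(2/√(π) + 4)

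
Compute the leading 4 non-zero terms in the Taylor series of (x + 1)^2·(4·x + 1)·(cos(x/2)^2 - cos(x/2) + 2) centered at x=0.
29·x^3/4 + 143·x^2/8 + 12·x + 2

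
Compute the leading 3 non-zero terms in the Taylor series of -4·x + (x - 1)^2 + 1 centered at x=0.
x^2 - 6·x + 2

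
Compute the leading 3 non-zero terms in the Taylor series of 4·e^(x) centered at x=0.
2·x^2 + 4·x + 4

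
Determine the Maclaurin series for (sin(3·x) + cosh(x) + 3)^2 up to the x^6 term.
11683·x^6/360 + 239·x^5/20 - 317·x^4/12 - 33·x^3 + 13·x^2 + 24·x + 16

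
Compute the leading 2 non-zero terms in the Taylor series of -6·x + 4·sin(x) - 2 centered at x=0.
-2·x - 2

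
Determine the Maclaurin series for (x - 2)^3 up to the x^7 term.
x^3 - 6·x^2 + 12·x - 8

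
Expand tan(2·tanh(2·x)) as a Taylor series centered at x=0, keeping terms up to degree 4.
16·x^3 + 4·x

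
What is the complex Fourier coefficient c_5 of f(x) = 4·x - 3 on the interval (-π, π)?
Compute the real Fourier coefficients first: a_5 = 0, b_5 = 8/5.
Then c_5 = (a_5 − i·b_5)/2 = -4·i/5.

Final answer: -4·i/5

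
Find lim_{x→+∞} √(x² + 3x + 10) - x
This is an ∞ − ∞ indeterminate form.
Multiply and divide by the conjugate √(x²+3x + 10) + x; the x² terms cancel, leaving (3x + 10)/(√(x²+3x + 10)+x) → 3/2.
Limit = 3/2.

Final answer: 3/2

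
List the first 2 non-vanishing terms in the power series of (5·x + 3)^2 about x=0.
30·x + 9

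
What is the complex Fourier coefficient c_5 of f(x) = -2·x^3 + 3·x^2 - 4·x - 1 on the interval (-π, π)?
Compute the real Fourier coefficients first: a_5 = -12/25, b_5 = -4·π^2/5 - 176/125.
Then c_5 = (a_5 − i·b_5)/2 = -6/25 + 88·i/125 + 2·i·π^2/5.

Final answer: -6/25 + 88·i/125 + 2·i·π^2/5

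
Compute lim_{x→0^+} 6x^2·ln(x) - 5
The product is a 0·∞ indeterminate form at x → 0⁺.
Rewrite the product as 6·ln(x) / x^(-2) and apply L'Hôpital, or use the standard hierarchy x^(-2) ≫ |ln x| as x → 0⁺.
The indeterminate product → 0, so the limit = -5.

Final answer: -5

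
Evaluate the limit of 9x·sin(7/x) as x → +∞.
As x → +∞: let u = 7/x → 0⁺; then 9·x·sin(7/x) = 9·7·sin(u)/u → 9·7·1 = 63.
Limit = 63.

Final answer: 63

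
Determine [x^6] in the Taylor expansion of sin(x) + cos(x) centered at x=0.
Expand to order 6: sin(x) + cos(x) = -x^6/720 + x^5/120 + x^4/24 - x^3/6 - x^2/2 + x + 1 + O(x^7).
The coefficient of x^6 is -1/720.

Final answer: -1/720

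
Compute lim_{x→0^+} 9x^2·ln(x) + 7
The product is a 0·∞ indeterminate form at x → 0⁺.
Rewrite the product as 9·ln(x) / x^(-2) and apply L'Hôpital, or use the standard hierarchy x^(-2) ≫ |ln x| as x → 0⁺.
The indeterminate product → 0, so the limit = 7.

Final answer: 7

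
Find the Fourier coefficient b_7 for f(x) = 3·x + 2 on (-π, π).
b_7 = (1/π) ∫_{-π}^{π} f(x)·sin(7x) dx.
Evaluate the integral (use parity and integration by parts as needed): b_7 = 6/7.

Final answer: 6/7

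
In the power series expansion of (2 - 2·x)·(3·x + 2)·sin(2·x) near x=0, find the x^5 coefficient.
Expand to order 5: (2 - 2·x)·(3·x + 2)·sin(2·x) = 136·x^5/15 - 8·x^4/3 - 52·x^3/3 + 4·x^2 + 8·x + O(x^6).
The coefficient of x^5 is 136/15.

Final answer: 136/15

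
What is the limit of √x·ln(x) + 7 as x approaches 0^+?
The product is a 0·∞ indeterminate form at x → 0⁺.
Rewrite the product as ln(x) / x^(-1/2) and apply L'Hôpital, or use the standard hierarchy x^(-1/2) ≫ |ln x| as x → 0⁺.
The indeterminate product → 0, so the limit = 7.

Final answer: 7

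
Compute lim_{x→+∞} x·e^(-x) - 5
Evaluate the dominant behaviour as x → +∞; each term tends to a finite value or vanishes.
Limit = -5.

Final answer: -5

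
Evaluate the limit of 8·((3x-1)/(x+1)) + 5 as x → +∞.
Evaluate the dominant behaviour as x → +∞; each term tends to a finite value or vanishes.
Limit = 29.

Final answer: 29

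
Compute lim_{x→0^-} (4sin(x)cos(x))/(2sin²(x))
Both numerator and denominator → 0 as x → 0^-; this is a 0/0 indeterminate form.
Expand each to leading order near x = 0: numerator ~ 4·x, denominator ~ 2·x^2.
The limit of the ratio is -∞.

Final answer: -∞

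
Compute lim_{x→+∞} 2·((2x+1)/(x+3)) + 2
Evaluate the dominant behaviour as x → +∞; each term tends to a finite value or vanishes.
Limit = 6.

Final answer: 6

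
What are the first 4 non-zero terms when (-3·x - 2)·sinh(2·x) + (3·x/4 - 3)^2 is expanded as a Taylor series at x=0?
-8·x^3/3 - 87·x^2/16 - 17·x/2 + 9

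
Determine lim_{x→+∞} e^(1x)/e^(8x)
This is an ∞/∞ indeterminate form as x → +∞.
Rewrite e^(1x)/e^(8x) = e^((1−8)x) = e^(-7x); the exponent coefficient is -7 < 0 so e^(-7x) → 0.
Limit = 0.

Final answer: 0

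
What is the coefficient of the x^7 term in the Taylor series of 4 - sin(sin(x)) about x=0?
Expand to order 7: 4 - sin(sin(x)) = 8·x^7/315 - x^5/10 + x^3/3 - x + 4 + O(x^8).
The coefficient of x^7 is 8/315.

Final answer: 8/315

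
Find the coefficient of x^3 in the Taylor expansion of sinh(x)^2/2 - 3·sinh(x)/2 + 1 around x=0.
Expand to order 3: sinh(x)^2/2 - 3·sinh(x)/2 + 1 = -x^3/4 + x^2/2 - 3·x/2 + 1 + O(x^4).
The coefficient of x^3 is -1/4.

Final answer: -1/4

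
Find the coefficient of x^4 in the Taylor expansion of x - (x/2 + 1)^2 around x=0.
Expand to order 4: x - (x/2 + 1)^2 = -x^2/4 - 1 + O(x^5).
The coefficient of x^4 is 0.

Final answer: 0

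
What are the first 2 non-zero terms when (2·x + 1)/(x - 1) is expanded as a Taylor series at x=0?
-3·x - 1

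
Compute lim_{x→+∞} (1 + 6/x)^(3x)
As x → +∞: write (1 + 6/x)^(3x) = ((1 + 6/x)^x)^3 → (e^6)^3 = e^18.
Limit = e^(18).

Final answer: e^(18)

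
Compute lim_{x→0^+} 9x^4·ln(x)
This is a 0·∞ indeterminate form at x → 0⁺.
Rewrite the product as 9·ln(x) / x^(-4) and apply L'Hôpital, or use the standard hierarchy x^(-4) ≫ |ln x| as x → 0⁺.
The indeterminate product → 0, so the limit = 0.

Final answer: 0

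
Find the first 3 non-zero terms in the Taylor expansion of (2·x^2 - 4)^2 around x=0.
4·x^4 - 16·x^2 + 16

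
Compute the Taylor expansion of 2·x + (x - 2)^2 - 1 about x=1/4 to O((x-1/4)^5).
41/16 - 3·(x - 1/4)/2 + (x - 1/4)^2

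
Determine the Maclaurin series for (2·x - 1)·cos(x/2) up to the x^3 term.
-x^3/4 + x^2/8 + 2·x - 1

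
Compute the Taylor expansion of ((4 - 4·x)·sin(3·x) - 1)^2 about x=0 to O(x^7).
513·x^6/5 + 4239·x^5/5 - 324·x^4 - 252·x^3 + 168·x^2 - 24·x + 1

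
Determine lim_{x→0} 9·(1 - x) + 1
Direct substitution at x = 0 gives 10.

Final answer: 10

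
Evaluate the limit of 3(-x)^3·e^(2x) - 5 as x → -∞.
The product is a 0·∞ indeterminate form at x → -∞.
Rewrite the product as 3(-x)^3 / e^(-2x) (an ∞/∞ form) and apply L'Hôpital, or use the standard hierarchy e^(2|x|) ≫ |(-x)^3| as x → -∞.
The indeterminate product → 0, so the limit = -5.

Final answer: -5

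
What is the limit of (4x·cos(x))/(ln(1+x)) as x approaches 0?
Both numerator and denominator → 0 as x → 0; this is a 0/0 indeterminate form.
Expand each to leading order near x = 0: numerator ~ 4·x, denominator ~ x.
The limit of the ratio is 4.

Final answer: 4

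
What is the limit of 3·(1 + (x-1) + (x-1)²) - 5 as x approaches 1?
Direct substitution at x = 1 gives -2.

Final answer: -2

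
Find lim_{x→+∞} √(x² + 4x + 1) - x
This is an ∞ − ∞ indeterminate form.
Multiply and divide by the conjugate √(x²+4x + 1) + x; the x² terms cancel, leaving (4x + 1)/(√(x²+4x + 1)+x) → 4/2 = 2.
Limit = 2.

Final answer: 2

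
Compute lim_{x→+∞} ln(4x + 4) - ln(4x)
This is an ∞ − ∞ indeterminate form.
Combine the logarithms: ln(4x+4) − ln(4x) = ln((4x+4)/(4x)) = ln(1 + 4/(4x)) → ln(1) = 0.
Limit = 0.

Final answer: 0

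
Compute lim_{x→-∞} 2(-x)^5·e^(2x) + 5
The product is a 0·∞ indeterminate form at x → -∞.
Rewrite the product as 2(-x)^5 / e^(-2x) (an ∞/∞ form) and apply L'Hôpital, or use the standard hierarchy e^(2|x|) ≫ |(-x)^5| as x → -∞.
The indeterminate product → 0, so the limit = 5.

Final answer: 5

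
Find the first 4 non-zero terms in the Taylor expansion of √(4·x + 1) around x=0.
4·x^3 - 2·x^2 + 2·x + 1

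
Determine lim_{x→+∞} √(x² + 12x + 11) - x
This is an ∞ − ∞ indeterminate form.
Multiply and divide by the conjugate √(x²+12x + 11) + x; the x² terms cancel, leaving (12x + 11)/(√(x²+12x + 11)+x) → 12/2 = 6.
Limit = 6.

Final answer: 6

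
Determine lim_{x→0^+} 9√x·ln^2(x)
This is a 0·∞ indeterminate form at x → 0⁺.
Rewrite the product as 9·ln^2(x) / x^(-1/2) and apply L'Hôpital, or use the standard hierarchy x^(-1/2) ≫ |ln x|^2 as x → 0⁺.
The indeterminate product → 0, so the limit = 0.

Final answer: 0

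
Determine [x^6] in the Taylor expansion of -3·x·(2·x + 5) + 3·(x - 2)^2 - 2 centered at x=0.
Expand to order 6: -3·x·(2·x + 5) + 3·(x - 2)^2 - 2 = -3·x^2 - 27·x + 10 + O(x^7).
The coefficient of x^6 is 0.

Final answer: 0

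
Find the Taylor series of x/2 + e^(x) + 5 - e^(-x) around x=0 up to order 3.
x^3/3 + 5·x/2 + 5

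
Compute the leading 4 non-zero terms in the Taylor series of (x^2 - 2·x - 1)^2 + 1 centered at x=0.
-4·x^3 + 2·x^2 + 4·x + 2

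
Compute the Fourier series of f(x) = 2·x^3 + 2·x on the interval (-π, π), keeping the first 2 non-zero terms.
(-20 + 4·π^2)·sin(x) + (1 - 2·π^2)·sin(2·x)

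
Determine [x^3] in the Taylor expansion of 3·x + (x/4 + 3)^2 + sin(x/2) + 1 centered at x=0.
Expand to order 3: 3·x + (x/4 + 3)^2 + sin(x/2) + 1 = -x^3/48 + x^2/16 + 5·x + 10 + O(x^4).
The coefficient of x^3 is -1/48.

Final answer: -1/48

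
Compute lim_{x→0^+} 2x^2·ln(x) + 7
The product is a 0·∞ indeterminate form at x → 0⁺.
Rewrite the product as 2·ln(x) / x^(-2) and apply L'Hôpital, or use the standard hierarchy x^(-2) ≫ |ln x| as x → 0⁺.
The indeterminate product → 0, so the limit = 7.

Final answer: 7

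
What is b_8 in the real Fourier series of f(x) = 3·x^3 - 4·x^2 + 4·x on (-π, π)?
b_8 = (1/π) ∫_{-π}^{π} f(x)·sin(8x) dx.
Evaluate the integral (use parity and integration by parts as needed): b_8 = -3·π^2/4 - 119/128.

Final answer: -3·π^2/4 - 119/128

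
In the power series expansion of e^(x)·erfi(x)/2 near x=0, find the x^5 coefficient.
Expand to order 5: e^(x)·erfi(x)/2 = 37·x^5/(120·√(π)) + x^4/(2·√(π)) + 5·x^3/(6·√(π)) + x^2/√(π) + x/√(π) + O(x^6).
The coefficient of x^5 is 37/(120·√(π)).

Final answer: 37/(120·√(π))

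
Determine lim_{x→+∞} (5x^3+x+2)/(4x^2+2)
This is an ∞/∞ indeterminate form as x → +∞.
Divide numerator and denominator by x^3 and let the lower-order terms vanish; the numerator's degree 3 exceeds the denominator's degree 2, so the quotient diverges.
Limit = ∞.

Final answer: ∞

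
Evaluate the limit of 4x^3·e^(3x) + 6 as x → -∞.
The product is a 0·∞ indeterminate form at x → -∞.
Rewrite the product as 4x^3 / e^(-3x) (an ∞/∞ form) and apply L'Hôpital, or use the standard hierarchy e^(3|x|) ≫ |x^3| as x → -∞.
The indeterminate product → 0, so the limit = 6.

Final answer: 6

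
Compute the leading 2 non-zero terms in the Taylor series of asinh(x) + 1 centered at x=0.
x + 1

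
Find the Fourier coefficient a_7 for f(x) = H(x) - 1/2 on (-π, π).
a_7 = (1/π) ∫_{-π}^{π} f(x)·cos(7x) dx.
Evaluate the integral (use parity and integration by parts as needed): a_7 = 0.

Final answer: 0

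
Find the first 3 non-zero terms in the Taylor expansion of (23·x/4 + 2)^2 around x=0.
529·x^2/16 + 23·x + 4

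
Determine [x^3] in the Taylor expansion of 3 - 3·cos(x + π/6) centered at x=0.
Expand to order 3: 3 - 3·cos(x + π/6) = -x^3/4 + 3·√(3)·x^2/4 + 3·x/2 - 3·√(3)/2 + 3 + O(x^4).
The coefficient of x^3 is -1/4.

Final answer: -1/4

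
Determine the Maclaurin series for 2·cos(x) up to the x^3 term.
2 - x^2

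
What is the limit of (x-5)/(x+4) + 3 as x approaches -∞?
Evaluate the dominant behaviour as x → -∞; each term tends to a finite value or vanishes.
Limit = 4.

Final answer: 4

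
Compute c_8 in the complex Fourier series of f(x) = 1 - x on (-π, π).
Compute the real Fourier coefficients first: a_8 = 0, b_8 = 1/4.
Then c_8 = (a_8 − i·b_8)/2 = -i/8.

Final answer: -i/8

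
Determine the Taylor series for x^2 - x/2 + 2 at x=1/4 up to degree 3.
31/16 + (x - 1/4)^2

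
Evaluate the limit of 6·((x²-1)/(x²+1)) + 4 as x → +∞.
Evaluate the dominant behaviour as x → +∞; each term tends to a finite value or vanishes.
Limit = 10.

Final answer: 10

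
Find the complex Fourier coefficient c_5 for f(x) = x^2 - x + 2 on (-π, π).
Compute the real Fourier coefficients first: a_5 = -4/25, b_5 = -2/5.
Then c_5 = (a_5 − i·b_5)/2 = -2/25 + i/5.

Final answer: -2/25 + i/5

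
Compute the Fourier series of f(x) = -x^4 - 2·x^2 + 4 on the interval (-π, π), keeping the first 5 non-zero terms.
(-40 + 8·π^2)·cos(x) + (1 - 2·π^2)·cos(2·x) + (8/27 + 8·π^2/9)·cos(3·x) + (-π^2/2 - 5/16)·cos(4·x) - π^4/5 - 2·π^2/3 + 4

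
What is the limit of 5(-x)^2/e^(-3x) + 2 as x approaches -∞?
The quotient is an ∞/∞ indeterminate form as x → -∞.
Compare growth rates of the dominant terms (exponentials ≫ polynomials ≫ logarithms), or apply L'Hôpital's rule; the quotient → 0.
Adding the constant: 0 + 2 = 2. Limit = 2.

Final answer: 2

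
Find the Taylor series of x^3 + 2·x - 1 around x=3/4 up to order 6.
59/64 + 59·(x - 3/4)/16 + 9·(x - 3/4)^2/4 + (x - 3/4)^3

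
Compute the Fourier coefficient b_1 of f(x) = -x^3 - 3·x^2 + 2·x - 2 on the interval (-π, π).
b_1 = (1/π) ∫_{-π}^{π} f(x)·sin(1x) dx.
Evaluate the integral (use parity and integration by parts as needed): b_1 = 16 - 2·π^2.

Final answer: 16 - 2·π^2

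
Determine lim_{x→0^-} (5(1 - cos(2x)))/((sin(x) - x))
Both numerator and denominator → 0 as x → 0^-; this is a 0/0 indeterminate form.
Expand each to leading order near x = 0: numerator ~ 10·x^2, denominator ~ -x^3/6.
The limit of the ratio is ∞.

Final answer: ∞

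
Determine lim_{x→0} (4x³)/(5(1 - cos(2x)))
Both numerator and denominator → 0 as x → 0; this is a 0/0 indeterminate form.
Expand each to leading order near x = 0: numerator ~ 4·x^3, denominator ~ 10·x^2.
The limit of the ratio is 0.

Final answer: 0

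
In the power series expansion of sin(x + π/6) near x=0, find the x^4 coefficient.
Expand to order 4: sin(x + π/6) = x^4/48 - √(3)·x^3/12 - x^2/4 + √(3)·x/2 + 1/2 + O(x^5).
The coefficient of x^4 is 1/48.

Final answer: 1/48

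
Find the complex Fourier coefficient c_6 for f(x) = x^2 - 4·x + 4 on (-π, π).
Compute the real Fourier coefficients first: a_6 = 1/9, b_6 = 4/3.
Then c_6 = (a_6 − i·b_6)/2 = 1/18 - 2·i/3.

Final answer: 1/18 - 2·i/3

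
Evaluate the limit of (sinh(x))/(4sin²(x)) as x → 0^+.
Both numerator and denominator → 0 as x → 0^+; this is a 0/0 indeterminate form.
Expand each to leading order near x = 0: numerator ~ x, denominator ~ 4·x^2.
The limit of the ratio is ∞.

Final answer: ∞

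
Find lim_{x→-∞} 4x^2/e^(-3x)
This is an ∞/∞ indeterminate form as x → -∞.
Compare growth rates of the dominant terms (exponentials ≫ polynomials ≫ logarithms), or apply L'Hôpital's rule; the quotient → 0.
Limit = 0.

Final answer: 0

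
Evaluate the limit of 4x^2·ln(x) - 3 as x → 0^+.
The product is a 0·∞ indeterminate form at x → 0⁺.
Rewrite the product as 4·ln(x) / x^(-2) and apply L'Hôpital, or use the standard hierarchy x^(-2) ≫ |ln x| as x → 0⁺.
The indeterminate product → 0, so the limit = -3.

Final answer: -3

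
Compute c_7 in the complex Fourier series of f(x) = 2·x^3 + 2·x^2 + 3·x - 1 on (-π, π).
Compute the real Fourier coefficients first: a_7 = -8/49, b_7 = 270/343 + 4·π^2/7.
Then c_7 = (a_7 − i·b_7)/2 = -4/49 - 2·i·π^2/7 - 135·i/343.

Final answer: -4/49 - 2·i·π^2/7 - 135·i/343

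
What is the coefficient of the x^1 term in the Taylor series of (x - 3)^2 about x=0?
Expand to order 1: (x - 3)^2 = 9 - 6·x + O(x^2).
The coefficient of x^1 is -6.

Final answer: -6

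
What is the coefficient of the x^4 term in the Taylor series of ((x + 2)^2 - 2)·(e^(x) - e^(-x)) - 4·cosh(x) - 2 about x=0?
Expand to order 4: ((x + 2)^2 - 2)·(e^(x) - e^(-x)) - 4·cosh(x) - 2 = 7·x^4/6 + 8·x^3/3 + 6·x^2 + 4·x - 6 + O(x^5).
The coefficient of x^4 is 7/6.

Final answer: 7/6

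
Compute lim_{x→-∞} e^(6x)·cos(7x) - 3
Evaluate the dominant behaviour as x → -∞; each term tends to a finite value or vanishes.
Limit = -3.

Final answer: -3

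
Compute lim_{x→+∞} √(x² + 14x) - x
This is an ∞ − ∞ indeterminate form.
Multiply and divide by the conjugate √(x²+14x) + x; the x² terms cancel, leaving (14x)/(√(x²+14x)+x) → 14/2 = 7.
Limit = 7.

Final answer: 7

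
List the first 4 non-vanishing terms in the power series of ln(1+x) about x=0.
-x^4/4 + x^3/3 - x^2/2 + x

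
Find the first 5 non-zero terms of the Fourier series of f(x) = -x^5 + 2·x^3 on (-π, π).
(-264 - 2·π^4 + 44·π^2)·sin(x) + (-7·π^2 + 21/2 + π^4)·sin(2·x) + (-2·π^4/3 - 152/81 + 76·π^2/27)·sin(3·x) + (-13·π^2/8 + 39/64 + π^4/2)·sin(4·x) + (-2·π^4/5 - 168/625 + 28·π^2/25)·sin(5·x)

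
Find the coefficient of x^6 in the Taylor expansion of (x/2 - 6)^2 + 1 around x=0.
Expand to order 6: (x/2 - 6)^2 + 1 = x^2/4 - 6·x + 37 + O(x^7).
The coefficient of x^6 is 0.

Final answer: 0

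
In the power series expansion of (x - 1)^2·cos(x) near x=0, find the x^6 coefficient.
Expand to order 6: (x - 1)^2·cos(x) = 29·x^6/720 - x^5/12 - 11·x^4/24 + x^3 + x^2/2 - 2·x + 1 + O(x^7).
The coefficient of x^6 is 29/720.

Final answer: 29/720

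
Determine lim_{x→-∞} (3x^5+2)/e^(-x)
This is an ∞/∞ indeterminate form as x → -∞.
Compare growth rates of the dominant terms (exponentials ≫ polynomials ≫ logarithms), or apply L'Hôpital's rule; the quotient → 0.
Limit = 0.

Final answer: 0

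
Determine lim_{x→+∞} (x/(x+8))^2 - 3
As x → +∞: x/(x+8) = 1/(1 + 8/x) → 1, and the 2nd power of a limit-1 base also → 1; with the additive constant, 1 - 3 = -2.
Limit = -2.

Final answer: -2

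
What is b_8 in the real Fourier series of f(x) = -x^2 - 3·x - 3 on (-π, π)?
b_8 = (1/π) ∫_{-π}^{π} f(x)·sin(8x) dx.
Evaluate the integral (use parity and integration by parts as needed): b_8 = 3/4.

Final answer: 3/4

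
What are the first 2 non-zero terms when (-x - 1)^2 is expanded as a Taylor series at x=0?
2·x + 1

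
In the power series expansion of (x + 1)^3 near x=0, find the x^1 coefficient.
Expand to order 1: (x + 1)^3 = 3·x + 1 + O(x^2).
The coefficient of x^1 is 3.

Final answer: 3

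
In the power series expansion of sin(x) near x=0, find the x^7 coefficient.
Expand to order 7: sin(x) = -x^7/5040 + x^5/120 - x^3/6 + x + O(x^8).
The coefficient of x^7 is -1/5040.

Final answer: -1/5040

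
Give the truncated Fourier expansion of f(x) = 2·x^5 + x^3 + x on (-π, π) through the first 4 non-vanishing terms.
(-78·π^2 + 4·π^4 + 470)·sin(x) + (-2·π^4 - 29/2 + 9·π^2)·sin(2·x) + (-62·π^2/27 + 178/81 + 4·π^4/3)·sin(3·x) + (-π^4 - 25/32 + 3·π^2/4)·sin(4·x)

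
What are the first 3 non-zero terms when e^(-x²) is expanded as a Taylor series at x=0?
x^4/2 - x^2 + 1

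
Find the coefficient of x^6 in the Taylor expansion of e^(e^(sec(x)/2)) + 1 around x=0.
e^(3/2 + e^(1/2))/384 + 13·e^(1 + e^(1/2))/384 + 409·e^(1/2 + e^(1/2))/5760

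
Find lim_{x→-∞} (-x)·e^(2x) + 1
The product is a 0·∞ indeterminate form at x → -∞.
Rewrite the product as (-x) / e^(-2x) (an ∞/∞ form) and apply L'Hôpital, or use the standard hierarchy e^(2|x|) ≫ |(-x)| as x → -∞.
The indeterminate product → 0, so the limit = 1.

Final answer: 1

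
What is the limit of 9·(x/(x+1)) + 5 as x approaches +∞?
Evaluate the dominant behaviour as x → +∞; each term tends to a finite value or vanishes.
Limit = 14.

Final answer: 14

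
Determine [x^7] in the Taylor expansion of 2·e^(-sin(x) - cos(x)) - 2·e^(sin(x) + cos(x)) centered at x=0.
Expand to order 7: 2·e^(-sin(x) - cos(x)) - 2·e^(sin(x) + cos(x)) = x^7·(-e/360 + e^(-1)/24) + x^6·(-71·e/360 - 17·e^(-1)/360) + x^5·(-e/5 - e^(-1)/30) + x^4·(5·e^(-1)/12 + 5·e/12) + x^3·(e - e^(-1)) + 2·x^2·e^(-1) + x·(-2·e - 2·e^(-1)) - 2·e + 2·e^(-1) + O(x^8).
The coefficient of x^7 is -e/360 + e^(-1)/24.

Final answer: -e/360 + e^(-1)/24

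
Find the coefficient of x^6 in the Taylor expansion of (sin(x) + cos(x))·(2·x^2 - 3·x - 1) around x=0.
Expand to order 6: (sin(x) + cos(x))·(2·x^2 - 3·x - 1) = 43·x^6/720 - 7·x^5/15 - 13·x^4/24 + 11·x^3/3 - x^2/2 - 4·x - 1 + O(x^7).
The coefficient of x^6 is 43/720.

Final answer: 43/720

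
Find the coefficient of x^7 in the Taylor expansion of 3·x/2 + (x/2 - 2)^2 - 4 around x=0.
Expand to order 7: 3·x/2 + (x/2 - 2)^2 - 4 = x^2/4 - x/2 + O(x^8).
The coefficient of x^7 is 0.

Final answer: 0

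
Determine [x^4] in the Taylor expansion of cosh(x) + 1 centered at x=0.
Expand to order 4: cosh(x) + 1 = x^4/24 + x^2/2 + 2 + O(x^5).
The coefficient of x^4 is 1/24.

Final answer: 1/24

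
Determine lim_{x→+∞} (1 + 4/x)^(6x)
As x → +∞: write (1 + 4/x)^(6x) = ((1 + 4/x)^x)^6 → (e^4)^6 = e^24.
Limit = e^(24).

Final answer: e^(24)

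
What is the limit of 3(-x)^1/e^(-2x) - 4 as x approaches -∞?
The quotient is an ∞/∞ indeterminate form as x → -∞.
Compare growth rates of the dominant terms (exponentials ≫ polynomials ≫ logarithms), or apply L'Hôpital's rule; the quotient → 0.
Adding the constant: 0 - 4 = -4. Limit = -4.

Final answer: -4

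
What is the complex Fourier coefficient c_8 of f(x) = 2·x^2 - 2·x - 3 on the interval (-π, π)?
Compute the real Fourier coefficients first: a_8 = 1/8, b_8 = 1/2.
Then c_8 = (a_8 − i·b_8)/2 = 1/16 - i/4.

Final answer: 1/16 - i/4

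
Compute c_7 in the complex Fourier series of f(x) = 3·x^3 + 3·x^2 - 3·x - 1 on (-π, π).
Compute the real Fourier coefficients first: a_7 = -12/49, b_7 = -330/343 + 6·π^2/7.
Then c_7 = (a_7 − i·b_7)/2 = -6/49 - 3·i·π^2/7 + 165·i/343.

Final answer: -6/49 - 3·i·π^2/7 + 165·i/343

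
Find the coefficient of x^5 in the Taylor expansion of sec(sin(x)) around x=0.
Expand to order 5: sec(sin(x)) = x^4/24 + x^2/2 + 1 + O(x^6).
The coefficient of x^5 is 0.

Final answer: 0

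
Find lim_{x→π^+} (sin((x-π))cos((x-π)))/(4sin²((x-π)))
Both numerator and denominator → 0 as x → π^+; this is a 0/0 indeterminate form.
Expand each to leading order near x = π: numerator ~ (x - π), denominator ~ 4·(x - π)^2.
The limit of the ratio is ∞.

Final answer: ∞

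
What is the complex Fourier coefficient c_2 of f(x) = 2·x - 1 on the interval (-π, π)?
Compute the real Fourier coefficients first: a_2 = 0, b_2 = -2.
Then c_2 = (a_2 − i·b_2)/2 = i.

Final answer: i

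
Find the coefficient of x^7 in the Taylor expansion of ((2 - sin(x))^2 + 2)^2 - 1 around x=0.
Expand to order 7: ((2 - sin(x))^2 + 2)^2 - 1 = -6·x^7/7 + 26·x^6/45 + 18·x^5/5 - 25·x^4/3 + 28·x^2 - 48·x + 35 + O(x^8).
The coefficient of x^7 is -6/7.

Final answer: -6/7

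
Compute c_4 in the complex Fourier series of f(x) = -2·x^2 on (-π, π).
Compute the real Fourier coefficients first: a_4 = -1/2, b_4 = 0.
Then c_4 = (a_4 − i·b_4)/2 = -1/4.

Final answer: -1/4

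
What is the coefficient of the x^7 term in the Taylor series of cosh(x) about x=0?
Expand to order 7: cosh(x) = x^6/720 + x^4/24 + x^2/2 + 1 + O(x^8).
The coefficient of x^7 is 0.

Final answer: 0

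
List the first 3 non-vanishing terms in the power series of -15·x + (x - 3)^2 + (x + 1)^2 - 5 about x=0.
2·x^2 - 19·x + 5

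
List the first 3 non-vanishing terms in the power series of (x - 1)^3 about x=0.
-3·x^2 + 3·x - 1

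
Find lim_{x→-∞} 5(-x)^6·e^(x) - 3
The product is a 0·∞ indeterminate form at x → -∞.
Rewrite the product as 5(-x)^6 / e^(-x) (an ∞/∞ form) and apply L'Hôpital, or use the standard hierarchy e^(|x|) ≫ |(-x)^6| as x → -∞.
The indeterminate product → 0, so the limit = -3.

Final answer: -3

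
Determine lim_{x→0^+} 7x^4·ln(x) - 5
The product is a 0·∞ indeterminate form at x → 0⁺.
Rewrite the product as 7·ln(x) / x^(-4) and apply L'Hôpital, or use the standard hierarchy x^(-4) ≫ |ln x| as x → 0⁺.
The indeterminate product → 0, so the limit = -5.

Final answer: -5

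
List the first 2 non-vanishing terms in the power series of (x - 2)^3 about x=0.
12·x - 8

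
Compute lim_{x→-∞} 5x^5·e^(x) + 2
The product is a 0·∞ indeterminate form at x → -∞.
Rewrite the product as 5x^5 / e^(-x) (an ∞/∞ form) and apply L'Hôpital, or use the standard hierarchy e^(|x|) ≫ |x^5| as x → -∞.
The indeterminate product → 0, so the limit = 2.

Final answer: 2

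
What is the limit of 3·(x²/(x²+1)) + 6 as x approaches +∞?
Evaluate the dominant behaviour as x → +∞; each term tends to a finite value or vanishes.
Limit = 9.

Final answer: 9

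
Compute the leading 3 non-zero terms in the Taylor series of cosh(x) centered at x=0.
x^4/24 + x^2/2 + 1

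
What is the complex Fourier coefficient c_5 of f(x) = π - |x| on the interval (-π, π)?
Compute the real Fourier coefficients first: a_5 = 4/(25·π), b_5 = 0.
Then c_5 = (a_5 − i·b_5)/2 = 2/(25·π).

Final answer: 2/(25·π)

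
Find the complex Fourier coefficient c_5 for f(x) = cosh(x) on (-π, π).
Compute the real Fourier coefficients first: a_5 = -sinh(π)/(13·π), b_5 = 0.
Then c_5 = (a_5 − i·b_5)/2 = -sinh(π)/(26·π).

Final answer: -sinh(π)/(26·π)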